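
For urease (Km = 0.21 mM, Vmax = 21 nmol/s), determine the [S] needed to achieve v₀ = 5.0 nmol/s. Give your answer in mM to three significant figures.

0.0656 mM

The required fractional saturation is v/Vmax = 5.0/21 = 0.2381.
Then [S]/(Km+[S]) = 0.2381 ⇒ [S] = 0.21 × 0.2381/(1 − 0.2381) = 0.0656 mM.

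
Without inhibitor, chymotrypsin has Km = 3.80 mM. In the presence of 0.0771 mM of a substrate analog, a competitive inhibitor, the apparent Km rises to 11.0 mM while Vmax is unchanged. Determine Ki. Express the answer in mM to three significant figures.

0.0407 mM

Competitive: Km,app = α·Km with α = 1 + [I]/Ki.
α = Km,app/Km = 11.0/3.80 = 2.895.
Ki = [I]/(α − 1) = 0.0771/1.895 = 0.0407 mM.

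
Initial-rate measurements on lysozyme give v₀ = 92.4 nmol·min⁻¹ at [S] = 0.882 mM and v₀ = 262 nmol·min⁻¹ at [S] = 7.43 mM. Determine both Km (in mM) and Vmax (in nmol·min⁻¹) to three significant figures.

Km = 2.44 mM; Vmax = 348 nmol·min⁻¹

From v = Vmax[S]/(Km+[S]), each point gives Vmax = v(Km+[S])/[S].
Equating: 92.4(Km+0.882)/0.882 = 262(Km+7.43)/7.43.
104.8·Km + 92.4 = 35.26·Km + 262, so (104.8 − 35.26)·Km = 262 − 92.4.
Km = 169.6/69.50 = 2.44 mM; then Vmax = 92.4(2.44+0.882)/0.882 = 348 nmol·min⁻¹.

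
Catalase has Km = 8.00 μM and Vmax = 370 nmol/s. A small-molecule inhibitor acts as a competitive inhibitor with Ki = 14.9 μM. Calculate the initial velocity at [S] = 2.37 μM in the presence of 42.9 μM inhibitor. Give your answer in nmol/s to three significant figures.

26.3 nmol/s

With α = 1 + [I]/Ki = 1 + 42.9/14.9 = 3.879, the competitive rate law is v = Vmax[S] / (αKm + [S]).
v = 370×2.37 / (3.879×8.00 + 2.37) = 876.9/33.40 = 26.3 nmol/s.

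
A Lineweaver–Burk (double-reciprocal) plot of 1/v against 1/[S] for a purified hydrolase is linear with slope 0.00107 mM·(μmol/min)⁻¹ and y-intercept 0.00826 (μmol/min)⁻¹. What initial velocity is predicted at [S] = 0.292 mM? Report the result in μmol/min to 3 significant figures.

83.9 μmol/min

The y-intercept is 1/Vmax, so Vmax = 1/0.00826 = 121 μmol/min.
The slope is Km/Vmax, so Km = 0.00107 × 121 = 0.130 mM.
Then v = 121 × 0.292/(0.130 + 0.292) = 83.9 μmol/min.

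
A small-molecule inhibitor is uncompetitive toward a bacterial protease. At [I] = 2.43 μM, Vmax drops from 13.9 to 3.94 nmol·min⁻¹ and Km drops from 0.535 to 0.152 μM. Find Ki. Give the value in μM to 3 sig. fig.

Uncompetitive: Vmax,app = Vmax/α (and Km,app = Km/α) with α = 1 + [I]/Ki.
α = Vmax/Vmax,app = 13.9/3.94 = 3.528.
Ki = [I]/(α − 1) = 2.43/2.528 = 0.961 μM.

0.961 μM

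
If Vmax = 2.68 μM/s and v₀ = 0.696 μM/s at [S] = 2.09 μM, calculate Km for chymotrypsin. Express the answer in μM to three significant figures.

From v = Vmax[S]/(Km+[S]), Km = [S](Vmax − v)/v.
Km = 2.09 × (2.68 − 0.696) / 0.696 = 4.147/0.696 = 5.96 μM.

5.96 μM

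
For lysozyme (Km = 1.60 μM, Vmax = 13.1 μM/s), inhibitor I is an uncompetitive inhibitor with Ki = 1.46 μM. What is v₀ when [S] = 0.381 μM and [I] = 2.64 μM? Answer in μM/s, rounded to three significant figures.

With α = 1 + [I]/Ki = 1 + 2.64/1.46 = 2.808, the uncompetitive rate law is v = (Vmax/α)·[S] / (Km/α + [S]).
v = (13.1/2.808)×0.381 / (1.60/2.808 + 0.381) = 1.777/0.9508 = 1.87 μM/s.

1.87 μM/s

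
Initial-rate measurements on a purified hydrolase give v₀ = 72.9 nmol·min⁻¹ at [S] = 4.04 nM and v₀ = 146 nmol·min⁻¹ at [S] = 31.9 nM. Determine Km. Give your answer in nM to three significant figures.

In reciprocal form, 1/v = (Km/Vmax)·(1/[S]) + 1/Vmax. The two points give (1/[S], 1/v) = (0.2475, 0.01372) and (0.03135, 0.006849).
Slope = (0.01372 − 0.006849)/(0.2475 − 0.03135) = 0.03177; intercept = 0.01372 − 0.03177×0.2475 = 0.005853.
Vmax = 1/intercept = 171 nmol·min⁻¹; Km = slope × Vmax = 0.03177 × 171 = 5.43 nM.

5.43 nM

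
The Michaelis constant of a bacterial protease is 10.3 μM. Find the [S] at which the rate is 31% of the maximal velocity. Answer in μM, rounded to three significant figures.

v/Vmax = [S]/(Km+[S]) = 0.31, so [S] = Km·0.31/(1 − 0.31) = 10.3 × 0.4493.
[S] = 4.63 μM.

4.63 μM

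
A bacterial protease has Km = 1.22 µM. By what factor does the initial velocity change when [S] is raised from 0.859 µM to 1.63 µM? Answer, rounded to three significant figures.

1.38

Since Vmax cancels, v₂/v₁ = [S]₂(Km+[S]₁) / [S]₁(Km+[S]₂).
= 1.63×(1.22+0.859) / (0.859×(1.22+1.63)) = 3.389/2.448 = 1.38.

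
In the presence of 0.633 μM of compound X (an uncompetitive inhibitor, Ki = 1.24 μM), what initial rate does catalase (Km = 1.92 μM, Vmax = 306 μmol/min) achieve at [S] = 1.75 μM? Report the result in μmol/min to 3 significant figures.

117 μmol/min

With α = 1 + [I]/Ki = 1 + 0.633/1.24 = 1.510, the uncompetitive rate law is v = (Vmax/α)·[S] / (Km/α + [S]).
v = (306/1.510)×1.75 / (1.92/1.510 + 1.75) = 354.5/3.021 = 117 μmol/min.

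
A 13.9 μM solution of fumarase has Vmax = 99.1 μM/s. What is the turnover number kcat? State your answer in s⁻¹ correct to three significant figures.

kcat = Vmax/[E]total = 99.1 μM/s / 13.9 μM = 7.13 s⁻¹.

7.13 s⁻¹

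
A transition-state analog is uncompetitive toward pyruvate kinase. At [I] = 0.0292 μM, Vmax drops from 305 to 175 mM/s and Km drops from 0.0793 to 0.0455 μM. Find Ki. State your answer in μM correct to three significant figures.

Uncompetitive: Vmax,app = Vmax/α (and Km,app = Km/α) with α = 1 + [I]/Ki.
α = Vmax/Vmax,app = 305/175 = 1.743.
Since α = 1 + [I]/Ki, [I]/Ki = 1.743 − 1 = 0.7429 and Ki = 0.0292/0.7429 = 0.0393 μM.

0.0393 μM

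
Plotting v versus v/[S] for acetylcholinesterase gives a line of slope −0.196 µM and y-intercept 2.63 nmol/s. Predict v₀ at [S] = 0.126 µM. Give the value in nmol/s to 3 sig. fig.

1.03 nmol/s

In the Eadie–Hofstee form v = Vmax − Km·(v/[S]), the slope is −Km and the intercept is Vmax, so Km = 0.196 µM and Vmax = 2.63 nmol/s.
v = 2.63 × 0.126/(0.196 + 0.126) = 1.03 nmol/s.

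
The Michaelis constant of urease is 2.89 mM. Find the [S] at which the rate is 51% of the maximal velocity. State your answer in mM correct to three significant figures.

3.01 mM

v/Vmax = [S]/(Km+[S]) = 0.51, so [S] = Km·0.51/(1 − 0.51) = 2.89 × 1.041.
[S] = 3.01 mM.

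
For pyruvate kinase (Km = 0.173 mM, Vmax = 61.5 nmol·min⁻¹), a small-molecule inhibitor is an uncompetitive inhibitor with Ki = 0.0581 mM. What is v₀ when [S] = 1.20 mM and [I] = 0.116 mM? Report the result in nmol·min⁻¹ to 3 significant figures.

With α = 1 + [I]/Ki = 1 + 0.116/0.0581 = 2.997, the uncompetitive rate law is v = (Vmax/α)·[S] / (Km/α + [S]).
v = (61.5/2.997)×1.20 / (0.173/2.997 + 1.20) = 24.63/1.258 = 19.6 nmol·min⁻¹.

19.6 nmol·min⁻¹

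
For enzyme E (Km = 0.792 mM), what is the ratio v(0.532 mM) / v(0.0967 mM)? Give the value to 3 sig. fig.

3.69

The fractional saturations are [S]/(Km+[S]) = 0.0967/0.8887 = 0.1088 and 0.532/1.324 = 0.4018.
v₂/v₁ is just their ratio: 0.4018/0.1088 = 3.69.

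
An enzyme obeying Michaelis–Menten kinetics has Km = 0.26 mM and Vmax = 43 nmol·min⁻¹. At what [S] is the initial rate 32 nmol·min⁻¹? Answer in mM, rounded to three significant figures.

Rearranging v = Vmax[S]/(Km+[S]) gives [S] = Km·v/(Vmax − v).
[S] = 0.26 × 32 / (43 − 32) = 8.320/11.00 = 0.756 mM.

0.756 mM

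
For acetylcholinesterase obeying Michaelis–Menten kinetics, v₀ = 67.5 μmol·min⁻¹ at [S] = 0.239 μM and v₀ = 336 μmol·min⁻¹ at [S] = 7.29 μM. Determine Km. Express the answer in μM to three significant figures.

1.14 μM

In reciprocal form, 1/v = (Km/Vmax)·(1/[S]) + 1/Vmax. The two points give (1/[S], 1/v) = (4.184, 0.01481) and (0.1372, 0.002976).
Slope = (0.01481 − 0.002976)/(4.184 − 0.1372) = 0.002925; intercept = 0.01481 − 0.002925×4.184 = 0.002575.
Vmax = 1/intercept = 388 μmol·min⁻¹; Km = slope × Vmax = 0.002925 × 388 = 1.14 μM.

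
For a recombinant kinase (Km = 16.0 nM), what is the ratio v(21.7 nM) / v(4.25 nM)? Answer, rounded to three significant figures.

The fractional saturations are [S]/(Km+[S]) = 4.25/20.25 = 0.2099 and 21.7/37.70 = 0.5756.
v₂/v₁ is just their ratio: 0.5756/0.2099 = 2.74.

2.74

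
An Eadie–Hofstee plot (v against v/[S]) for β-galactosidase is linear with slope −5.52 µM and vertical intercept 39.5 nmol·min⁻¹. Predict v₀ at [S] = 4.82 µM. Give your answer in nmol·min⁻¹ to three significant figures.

In the Eadie–Hofstee form v = Vmax − Km·(v/[S]), the slope is −Km and the intercept is Vmax, so Km = 5.52 µM and Vmax = 39.5 nmol·min⁻¹.
v = 39.5 × 4.82/(5.52 + 4.82) = 18.4 nmol·min⁻¹.

18.4 nmol·min⁻¹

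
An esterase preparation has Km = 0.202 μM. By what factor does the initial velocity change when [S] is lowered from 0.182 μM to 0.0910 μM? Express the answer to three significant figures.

Since Vmax cancels, v₂/v₁ = [S]₂(Km+[S]₁) / [S]₁(Km+[S]₂).
= 0.0910×(0.202+0.182) / (0.182×(0.202+0.0910)) = 0.03494/0.05333 = 0.655.

0.655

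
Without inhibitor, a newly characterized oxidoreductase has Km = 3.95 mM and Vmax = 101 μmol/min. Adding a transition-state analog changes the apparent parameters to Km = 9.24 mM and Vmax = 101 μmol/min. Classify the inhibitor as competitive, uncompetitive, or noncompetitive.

competitive

Km increases (3.95 → 9.24 mM) while Vmax is unchanged — the hallmark of competitive inhibition.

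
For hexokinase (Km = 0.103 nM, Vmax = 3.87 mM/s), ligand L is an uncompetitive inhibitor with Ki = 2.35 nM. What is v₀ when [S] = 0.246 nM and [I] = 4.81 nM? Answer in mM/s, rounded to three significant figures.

1.12 mM/s

With α = 1 + [I]/Ki = 1 + 4.81/2.35 = 3.047, the uncompetitive rate law is v = (Vmax/α)·[S] / (Km/α + [S]).
v = (3.87/3.047)×0.246 / (0.103/3.047 + 0.246) = 0.3125/0.2798 = 1.12 mM/s.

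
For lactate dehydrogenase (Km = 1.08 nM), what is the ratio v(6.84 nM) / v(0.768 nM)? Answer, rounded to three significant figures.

Since Vmax cancels, v₂/v₁ = [S]₂(Km+[S]₁) / [S]₁(Km+[S]₂).
= 6.84×(1.08+0.768) / (0.768×(1.08+6.84)) = 12.64/6.083 = 2.08.

2.08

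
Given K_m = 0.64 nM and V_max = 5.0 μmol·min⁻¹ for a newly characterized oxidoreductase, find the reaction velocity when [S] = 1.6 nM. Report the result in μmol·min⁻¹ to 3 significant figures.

[S]/(Km+[S]) = 1.6/2.240 = 0.7143, the fractional saturation.
v = 0.7143 × Vmax = 0.7143 × 5.0 = 3.57 μmol·min⁻¹.

3.57 μmol·min⁻¹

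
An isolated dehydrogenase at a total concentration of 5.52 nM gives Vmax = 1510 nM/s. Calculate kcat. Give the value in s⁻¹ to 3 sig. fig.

274 s⁻¹

kcat = Vmax/[E]total = 1510 nM/s / 5.52 nM = 274 s⁻¹.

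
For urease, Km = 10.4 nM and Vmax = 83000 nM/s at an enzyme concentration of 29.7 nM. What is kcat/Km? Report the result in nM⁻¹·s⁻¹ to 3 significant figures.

kcat = Vmax/[E]total = 83000/29.7 = 2790 s⁻¹.
kcat/Km = 2790/10.4 = 269 nM⁻¹·s⁻¹.

269 nM⁻¹·s⁻¹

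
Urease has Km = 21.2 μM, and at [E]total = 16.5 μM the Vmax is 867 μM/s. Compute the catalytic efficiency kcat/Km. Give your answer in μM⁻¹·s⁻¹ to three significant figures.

2.48 μM⁻¹·s⁻¹

kcat = Vmax/[E]total = 867/16.5 = 52.5 s⁻¹.
kcat/Km = 52.5/21.2 = 2.48 μM⁻¹·s⁻¹.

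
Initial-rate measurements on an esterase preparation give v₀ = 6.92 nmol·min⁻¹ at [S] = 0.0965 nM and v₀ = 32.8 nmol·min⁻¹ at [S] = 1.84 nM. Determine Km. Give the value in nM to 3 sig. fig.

From v = Vmax[S]/(Km+[S]), each point gives Vmax = v(Km+[S])/[S].
Equating: 6.92(Km+0.0965)/0.0965 = 32.8(Km+1.84)/1.84.
71.71·Km + 6.92 = 17.83·Km + 32.8, so (71.71 − 17.83)·Km = 32.8 − 6.92.
Km = 25.88/53.88 = 0.480 nM; then Vmax = 6.92(0.480+0.0965)/0.0965 = 41.4 nmol·min⁻¹.

0.480 nM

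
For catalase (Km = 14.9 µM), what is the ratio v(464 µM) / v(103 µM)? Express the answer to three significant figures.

1.11

The fractional saturations are [S]/(Km+[S]) = 103/117.9 = 0.8736 and 464/478.9 = 0.9689.
v₂/v₁ is just their ratio: 0.9689/0.8736 = 1.11.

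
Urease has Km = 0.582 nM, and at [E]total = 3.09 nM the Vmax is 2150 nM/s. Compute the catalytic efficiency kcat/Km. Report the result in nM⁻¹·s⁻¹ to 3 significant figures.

kcat = Vmax/[E]total = 2150/3.09 = 696 s⁻¹.
kcat/Km = 696/0.582 = 1200 nM⁻¹·s⁻¹.

1200 nM⁻¹·s⁻¹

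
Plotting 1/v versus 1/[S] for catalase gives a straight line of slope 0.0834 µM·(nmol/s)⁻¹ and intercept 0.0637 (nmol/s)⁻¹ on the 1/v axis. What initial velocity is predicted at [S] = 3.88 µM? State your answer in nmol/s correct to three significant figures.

The y-intercept is 1/Vmax, so Vmax = 1/0.0637 = 15.7 nmol/s.
The slope is Km/Vmax, so Km = 0.0834 × 15.7 = 1.31 µM.
Then v = 15.7 × 3.88/(1.31 + 3.88) = 11.7 nmol/s.

11.7 nmol/s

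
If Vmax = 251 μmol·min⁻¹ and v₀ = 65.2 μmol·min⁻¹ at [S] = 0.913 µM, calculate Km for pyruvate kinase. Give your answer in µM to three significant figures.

v/Vmax = 65.2/251 = 0.2598 = [S]/(Km+[S]).
So Km + [S] = [S]/0.2598 = 3.515 µM, giving Km = 3.515 − 0.913 = 2.60 µM.

2.60 µM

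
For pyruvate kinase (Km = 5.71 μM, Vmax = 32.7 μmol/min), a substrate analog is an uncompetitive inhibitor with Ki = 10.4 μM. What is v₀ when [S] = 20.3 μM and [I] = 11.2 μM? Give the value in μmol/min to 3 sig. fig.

With α = 1 + [I]/Ki = 1 + 11.2/10.4 = 2.077, the uncompetitive rate law is v = (Vmax/α)·[S] / (Km/α + [S]).
v = (32.7/2.077)×20.3 / (5.71/2.077 + 20.3) = 319.6/23.05 = 13.9 μmol/min.

13.9 μmol/min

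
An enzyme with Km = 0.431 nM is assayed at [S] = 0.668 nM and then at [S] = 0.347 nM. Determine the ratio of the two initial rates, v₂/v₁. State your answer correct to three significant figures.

The fractional saturations are [S]/(Km+[S]) = 0.668/1.099 = 0.6078 and 0.347/0.7780 = 0.4460.
v₂/v₁ is just their ratio: 0.4460/0.6078 = 0.734.

0.734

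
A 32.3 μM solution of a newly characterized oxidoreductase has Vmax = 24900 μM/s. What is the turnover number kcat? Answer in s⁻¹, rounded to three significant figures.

771 s⁻¹

kcat = Vmax/[E]total = 24900 μM/s / 32.3 μM = 771 s⁻¹.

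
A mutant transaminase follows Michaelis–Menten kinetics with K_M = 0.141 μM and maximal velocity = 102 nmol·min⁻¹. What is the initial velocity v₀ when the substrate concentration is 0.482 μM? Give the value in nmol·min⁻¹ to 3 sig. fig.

[S]/(Km+[S]) = 0.482/0.6230 = 0.7737, the fractional saturation.
v = 0.7737 × Vmax = 0.7737 × 102 = 78.9 nmol·min⁻¹.

78.9 nmol·min⁻¹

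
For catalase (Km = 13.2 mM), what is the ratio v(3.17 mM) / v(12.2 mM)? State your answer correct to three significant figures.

The fractional saturations are [S]/(Km+[S]) = 12.2/25.40 = 0.4803 and 3.17/16.37 = 0.1936.
v₂/v₁ is just their ratio: 0.1936/0.4803 = 0.403.

0.403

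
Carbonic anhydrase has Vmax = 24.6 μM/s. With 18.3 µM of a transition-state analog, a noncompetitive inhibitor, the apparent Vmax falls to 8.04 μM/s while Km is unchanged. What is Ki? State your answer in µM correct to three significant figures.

8.88 µM

Noncompetitive: Vmax,app = Vmax/α with α = 1 + [I]/Ki.
α = Vmax/Vmax,app = 24.6/8.04 = 3.060.
Since α = 1 + [I]/Ki, [I]/Ki = 3.060 − 1 = 2.060 and Ki = 18.3/2.060 = 8.88 µM.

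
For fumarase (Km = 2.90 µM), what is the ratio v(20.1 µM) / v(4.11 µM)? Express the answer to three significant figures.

1.49

The fractional saturations are [S]/(Km+[S]) = 4.11/7.010 = 0.5863 and 20.1/23.00 = 0.8739.
v₂/v₁ is just their ratio: 0.8739/0.5863 = 1.49.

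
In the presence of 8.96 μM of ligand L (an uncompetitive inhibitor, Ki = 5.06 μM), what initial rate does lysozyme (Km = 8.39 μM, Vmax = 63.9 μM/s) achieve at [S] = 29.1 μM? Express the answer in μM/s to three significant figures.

α = 1 + [I]/Ki = 1 + 8.96/5.06 = 2.771.
For an uncompetitive inhibitor, both parameters are divided by α, giving Vmax/α and Km/α: Km,app = 3.03 μM, Vmax,app = 23.1 μM/s.
v = Vmax,app·[S]/(Km,app + [S]) = 23.1 × 29.1/(3.03 + 29.1) = 20.9 μM/s.

20.9 μM/s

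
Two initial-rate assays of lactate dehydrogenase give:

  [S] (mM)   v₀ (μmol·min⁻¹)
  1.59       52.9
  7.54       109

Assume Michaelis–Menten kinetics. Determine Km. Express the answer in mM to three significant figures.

From v = Vmax[S]/(Km+[S]), each point gives Vmax = v(Km+[S])/[S].
Equating: 52.9(Km+1.59)/1.59 = 109(Km+7.54)/7.54.
33.27·Km + 52.9 = 14.46·Km + 109, so (33.27 − 14.46)·Km = 109 − 52.9.
Km = 56.10/18.81 = 2.98 mM; then Vmax = 52.9(2.98+1.59)/1.59 = 152 μmol·min⁻¹.

2.98 mM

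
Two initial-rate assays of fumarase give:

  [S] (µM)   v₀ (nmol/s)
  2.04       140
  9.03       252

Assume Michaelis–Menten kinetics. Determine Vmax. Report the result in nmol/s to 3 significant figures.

In reciprocal form, 1/v = (Km/Vmax)·(1/[S]) + 1/Vmax. The two points give (1/[S], 1/v) = (0.4902, 0.007143) and (0.1107, 0.003968).
Slope = (0.007143 − 0.003968)/(0.4902 − 0.1107) = 0.008366; intercept = 0.007143 − 0.008366×0.4902 = 0.003042.
Vmax = 1/intercept = 329 nmol/s; Km = slope × Vmax = 0.008366 × 329 = 2.75 µM.

329 nmol/s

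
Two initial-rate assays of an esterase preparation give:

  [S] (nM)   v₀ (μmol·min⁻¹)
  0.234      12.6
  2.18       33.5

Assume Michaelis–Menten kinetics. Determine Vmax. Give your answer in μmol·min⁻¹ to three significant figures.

41.8 μmol·min⁻¹

From v = Vmax[S]/(Km+[S]), each point gives Vmax = v(Km+[S])/[S].
Equating: 12.6(Km+0.234)/0.234 = 33.5(Km+2.18)/2.18.
53.85·Km + 12.6 = 15.37·Km + 33.5, so (53.85 − 15.37)·Km = 33.5 − 12.6.
Km = 20.90/38.48 = 0.543 nM; then Vmax = 12.6(0.543+0.234)/0.234 = 41.8 μmol·min⁻¹.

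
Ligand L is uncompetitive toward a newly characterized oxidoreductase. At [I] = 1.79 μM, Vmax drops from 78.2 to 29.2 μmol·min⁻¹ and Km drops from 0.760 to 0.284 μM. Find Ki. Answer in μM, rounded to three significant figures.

Uncompetitive: Vmax,app = Vmax/α (and Km,app = Km/α) with α = 1 + [I]/Ki.
α = Vmax/Vmax,app = 78.2/29.2 = 2.678.
Ki = [I]/(α − 1) = 1.79/1.678 = 1.07 μM.

1.07 μM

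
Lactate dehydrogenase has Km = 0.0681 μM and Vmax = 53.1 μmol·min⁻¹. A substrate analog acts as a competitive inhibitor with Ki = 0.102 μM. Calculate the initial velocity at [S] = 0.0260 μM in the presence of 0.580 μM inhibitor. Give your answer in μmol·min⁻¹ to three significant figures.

2.87 μmol·min⁻¹

α = 1 + [I]/Ki = 1 + 0.580/0.102 = 6.686.
For a competitive inhibitor, Vmax is unchanged and the apparent Km becomes α·Km: Km,app = 0.455 μM, Vmax,app = 53.1 μmol·min⁻¹.
v = Vmax,app·[S]/(Km,app + [S]) = 53.1 × 0.0260/(0.455 + 0.0260) = 2.87 μmol·min⁻¹.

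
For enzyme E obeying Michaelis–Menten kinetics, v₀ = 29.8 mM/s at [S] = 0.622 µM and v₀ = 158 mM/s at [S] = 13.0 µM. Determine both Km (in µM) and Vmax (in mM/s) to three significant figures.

Km = 3.59 µM; Vmax = 202 mM/s

From v = Vmax[S]/(Km+[S]), each point gives Vmax = v(Km+[S])/[S].
Equating: 29.8(Km+0.622)/0.622 = 158(Km+13.0)/13.0.
47.91·Km + 29.8 = 12.15·Km + 158, so (47.91 − 12.15)·Km = 158 − 29.8.
Km = 128.2/35.76 = 3.59 µM; then Vmax = 29.8(3.59+0.622)/0.622 = 202 mM/s.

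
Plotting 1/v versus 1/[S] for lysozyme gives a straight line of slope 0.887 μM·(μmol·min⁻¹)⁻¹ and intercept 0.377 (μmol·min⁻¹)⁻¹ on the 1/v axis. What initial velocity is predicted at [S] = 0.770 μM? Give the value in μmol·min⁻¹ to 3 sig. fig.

The y-intercept is 1/Vmax, so Vmax = 1/0.377 = 2.65 μmol·min⁻¹.
The slope is Km/Vmax, so Km = 0.887 × 2.65 = 2.35 μM.
Then v = 2.65 × 0.770/(2.35 + 0.770) = 0.654 μmol·min⁻¹.

0.654 μmol·min⁻¹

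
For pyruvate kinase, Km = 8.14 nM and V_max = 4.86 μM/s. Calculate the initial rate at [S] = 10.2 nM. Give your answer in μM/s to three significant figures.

2.70 μM/s

v = Vmax·[S]/(Km + [S]) = 4.86 × 10.2 / (8.14 + 10.2)
  = 49.57 / 18.34 = 2.70 μM/s.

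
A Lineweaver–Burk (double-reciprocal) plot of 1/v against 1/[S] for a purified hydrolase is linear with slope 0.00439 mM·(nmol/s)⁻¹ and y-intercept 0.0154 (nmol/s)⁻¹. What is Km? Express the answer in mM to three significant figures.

0.285 mM

y-intercept = 1/Vmax ⇒ Vmax = 64.9 nmol/s; slope = Km/Vmax ⇒ Km = slope × Vmax.
Km = 0.00439 × 64.9 = 0.285 mM.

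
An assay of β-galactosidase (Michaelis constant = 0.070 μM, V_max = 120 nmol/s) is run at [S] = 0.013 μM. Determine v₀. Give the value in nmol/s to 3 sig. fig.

18.8 nmol/s

[S]/(Km+[S]) = 0.013/0.08300 = 0.1566, the fractional saturation.
v = 0.1566 × Vmax = 0.1566 × 120 = 18.8 nmol/s.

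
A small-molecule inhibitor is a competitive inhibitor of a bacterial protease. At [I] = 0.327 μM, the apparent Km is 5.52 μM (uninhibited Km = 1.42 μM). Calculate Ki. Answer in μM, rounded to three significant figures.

Competitive: Km,app = α·Km with α = 1 + [I]/Ki.
α = Km,app/Km = 5.52/1.42 = 3.887.
Ki = [I]/(α − 1) = 0.327/2.887 = 0.113 μM.

0.113 μM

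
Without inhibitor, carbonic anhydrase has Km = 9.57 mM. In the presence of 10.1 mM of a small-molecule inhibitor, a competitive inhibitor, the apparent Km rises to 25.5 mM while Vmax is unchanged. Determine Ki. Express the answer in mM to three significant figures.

6.07 mM

Competitive: Km,app = α·Km with α = 1 + [I]/Ki.
α = Km,app/Km = 25.5/9.57 = 2.665.
Ki = [I]/(α − 1) = 10.1/1.665 = 6.07 mM.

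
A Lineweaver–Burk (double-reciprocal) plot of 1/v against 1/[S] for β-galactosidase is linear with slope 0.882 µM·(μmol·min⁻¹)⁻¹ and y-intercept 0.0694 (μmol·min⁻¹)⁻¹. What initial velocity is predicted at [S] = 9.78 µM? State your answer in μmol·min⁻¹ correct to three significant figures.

The y-intercept is 1/Vmax, so Vmax = 1/0.0694 = 14.4 μmol·min⁻¹.
The slope is Km/Vmax, so Km = 0.882 × 14.4 = 12.7 µM.
Then v = 14.4 × 9.78/(12.7 + 9.78) = 6.27 μmol·min⁻¹.

6.27 μmol·min⁻¹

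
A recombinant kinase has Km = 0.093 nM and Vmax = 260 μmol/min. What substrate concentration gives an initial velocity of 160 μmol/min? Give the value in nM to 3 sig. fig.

0.149 nM

The required fractional saturation is v/Vmax = 160/260 = 0.6154.
Then [S]/(Km+[S]) = 0.6154 ⇒ [S] = 0.093 × 0.6154/(1 − 0.6154) = 0.149 nM.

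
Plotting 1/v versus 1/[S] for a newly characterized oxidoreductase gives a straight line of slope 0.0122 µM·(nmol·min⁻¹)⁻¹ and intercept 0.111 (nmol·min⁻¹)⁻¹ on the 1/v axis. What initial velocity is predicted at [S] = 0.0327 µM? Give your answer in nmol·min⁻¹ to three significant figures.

2.07 nmol·min⁻¹

The y-intercept is 1/Vmax, so Vmax = 1/0.111 = 9.01 nmol·min⁻¹.
The slope is Km/Vmax, so Km = 0.0122 × 9.01 = 0.110 µM.
Then v = 9.01 × 0.0327/(0.110 + 0.0327) = 2.07 nmol·min⁻¹.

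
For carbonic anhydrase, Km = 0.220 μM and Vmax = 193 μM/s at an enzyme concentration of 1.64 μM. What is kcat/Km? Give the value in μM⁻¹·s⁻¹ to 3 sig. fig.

kcat = Vmax/[E]total = 193/1.64 = 118 s⁻¹.
kcat/Km = 118/0.220 = 535 μM⁻¹·s⁻¹.

535 μM⁻¹·s⁻¹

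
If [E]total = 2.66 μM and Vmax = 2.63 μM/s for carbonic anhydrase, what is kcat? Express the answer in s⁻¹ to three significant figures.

0.989 s⁻¹

kcat = Vmax/[E]total = 2.63 μM/s / 2.66 μM = 0.989 s⁻¹.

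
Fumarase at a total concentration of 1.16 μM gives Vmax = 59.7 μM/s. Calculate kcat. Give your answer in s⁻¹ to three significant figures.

kcat = Vmax/[E]total = 59.7 μM/s / 1.16 μM = 51.5 s⁻¹.

51.5 s⁻¹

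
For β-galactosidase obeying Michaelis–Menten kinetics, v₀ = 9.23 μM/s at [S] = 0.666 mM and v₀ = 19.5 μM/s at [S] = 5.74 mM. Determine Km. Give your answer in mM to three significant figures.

In reciprocal form, 1/v = (Km/Vmax)·(1/[S]) + 1/Vmax. The two points give (1/[S], 1/v) = (1.502, 0.1083) and (0.1742, 0.05128).
Slope = (0.1083 − 0.05128)/(1.502 − 0.1742) = 0.04299; intercept = 0.1083 − 0.04299×1.502 = 0.04379.
Vmax = 1/intercept = 22.8 μM/s; Km = slope × Vmax = 0.04299 × 22.8 = 0.982 mM.

0.982 mM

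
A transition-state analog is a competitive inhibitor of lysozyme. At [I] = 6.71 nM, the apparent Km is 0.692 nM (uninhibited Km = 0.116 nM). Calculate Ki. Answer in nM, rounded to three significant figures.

Competitive: Km,app = α·Km with α = 1 + [I]/Ki.
α = Km,app/Km = 0.692/0.116 = 5.966.
Since α = 1 + [I]/Ki, [I]/Ki = 5.966 − 1 = 4.966 and Ki = 6.71/4.966 = 1.35 nM.

1.35 nM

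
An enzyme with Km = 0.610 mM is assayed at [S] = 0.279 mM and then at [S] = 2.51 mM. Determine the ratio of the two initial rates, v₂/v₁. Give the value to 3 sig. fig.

The fractional saturations are [S]/(Km+[S]) = 0.279/0.8890 = 0.3138 and 2.51/3.120 = 0.8045.
v₂/v₁ is just their ratio: 0.8045/0.3138 = 2.56.

2.56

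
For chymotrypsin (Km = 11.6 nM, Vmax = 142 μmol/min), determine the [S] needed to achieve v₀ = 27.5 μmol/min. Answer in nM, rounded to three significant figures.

Rearranging v = Vmax[S]/(Km+[S]) gives [S] = Km·v/(Vmax − v).
[S] = 11.6 × 27.5 / (142 − 27.5) = 319.0/114.5 = 2.79 nM.

2.79 nM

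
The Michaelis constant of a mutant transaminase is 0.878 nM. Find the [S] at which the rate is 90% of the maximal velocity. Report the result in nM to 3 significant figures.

v/Vmax = [S]/(Km+[S]) = 0.9, so [S] = Km·0.9/(1 − 0.9) = 0.878 × 9.000.
[S] = 7.90 nM.

7.90 nM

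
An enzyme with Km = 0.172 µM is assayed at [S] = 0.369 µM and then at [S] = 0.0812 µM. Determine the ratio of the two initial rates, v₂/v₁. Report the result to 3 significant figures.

0.470

Since Vmax cancels, v₂/v₁ = [S]₂(Km+[S]₁) / [S]₁(Km+[S]₂).
= 0.0812×(0.172+0.369) / (0.369×(0.172+0.0812)) = 0.04393/0.09343 = 0.470.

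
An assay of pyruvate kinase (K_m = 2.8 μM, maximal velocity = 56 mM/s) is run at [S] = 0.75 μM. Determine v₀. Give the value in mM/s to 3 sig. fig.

[S]/(Km+[S]) = 0.75/3.550 = 0.2113, the fractional saturation.
v = 0.2113 × Vmax = 0.2113 × 56 = 11.8 mM/s.

11.8 mM/s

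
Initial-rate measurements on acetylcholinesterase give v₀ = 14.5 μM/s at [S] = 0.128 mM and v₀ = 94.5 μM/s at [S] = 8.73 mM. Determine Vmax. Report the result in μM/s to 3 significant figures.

103 μM/s

From v = Vmax[S]/(Km+[S]), each point gives Vmax = v(Km+[S])/[S].
Equating: 14.5(Km+0.128)/0.128 = 94.5(Km+8.73)/8.73.
113.3·Km + 14.5 = 10.82·Km + 94.5, so (113.3 − 10.82)·Km = 94.5 − 14.5.
Km = 80.00/102.5 = 0.781 mM; then Vmax = 14.5(0.781+0.128)/0.128 = 103 μM/s.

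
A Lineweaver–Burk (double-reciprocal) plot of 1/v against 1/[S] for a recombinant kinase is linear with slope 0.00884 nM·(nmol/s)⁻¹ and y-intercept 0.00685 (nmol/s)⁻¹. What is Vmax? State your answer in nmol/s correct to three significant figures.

146 nmol/s

The y-intercept of a Lineweaver–Burk plot equals 1/Vmax, so Vmax = 1/0.00685 = 146 nmol/s.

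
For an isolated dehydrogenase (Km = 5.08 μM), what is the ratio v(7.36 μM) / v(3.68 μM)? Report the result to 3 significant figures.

Since Vmax cancels, v₂/v₁ = [S]₂(Km+[S]₁) / [S]₁(Km+[S]₂).
= 7.36×(5.08+3.68) / (3.68×(5.08+7.36)) = 64.47/45.78 = 1.41.

1.41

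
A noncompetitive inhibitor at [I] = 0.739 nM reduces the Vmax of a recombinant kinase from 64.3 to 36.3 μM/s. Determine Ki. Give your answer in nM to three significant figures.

0.958 nM

Noncompetitive: Vmax,app = Vmax/α with α = 1 + [I]/Ki.
α = Vmax/Vmax,app = 64.3/36.3 = 1.771.
Since α = 1 + [I]/Ki, [I]/Ki = 1.771 − 1 = 0.7713 and Ki = 0.739/0.7713 = 0.958 nM.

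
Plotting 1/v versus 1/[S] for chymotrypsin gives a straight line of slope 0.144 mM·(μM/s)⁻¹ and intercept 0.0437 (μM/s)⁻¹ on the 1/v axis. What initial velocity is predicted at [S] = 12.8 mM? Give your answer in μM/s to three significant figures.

The y-intercept is 1/Vmax, so Vmax = 1/0.0437 = 22.9 μM/s.
The slope is Km/Vmax, so Km = 0.144 × 22.9 = 3.30 mM.
Then v = 22.9 × 12.8/(3.30 + 12.8) = 18.2 μM/s.

18.2 μM/s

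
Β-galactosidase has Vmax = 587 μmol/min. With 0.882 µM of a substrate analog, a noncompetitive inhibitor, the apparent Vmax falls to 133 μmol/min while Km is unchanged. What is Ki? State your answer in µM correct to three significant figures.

Noncompetitive: Vmax,app = Vmax/α with α = 1 + [I]/Ki.
α = Vmax/Vmax,app = 587/133 = 4.414.
Since α = 1 + [I]/Ki, [I]/Ki = 4.414 − 1 = 3.414 and Ki = 0.882/3.414 = 0.258 µM.

0.258 µM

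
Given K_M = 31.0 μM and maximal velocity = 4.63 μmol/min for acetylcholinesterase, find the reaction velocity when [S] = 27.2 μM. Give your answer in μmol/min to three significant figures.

2.16 μmol/min

v = Vmax·[S]/(Km + [S]) = 4.63 × 27.2 / (31.0 + 27.2)
  = 125.9 / 58.20 = 2.16 μmol/min.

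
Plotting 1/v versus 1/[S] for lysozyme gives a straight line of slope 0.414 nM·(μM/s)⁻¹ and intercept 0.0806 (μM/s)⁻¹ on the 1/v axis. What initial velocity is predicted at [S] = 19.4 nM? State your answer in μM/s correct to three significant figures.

The y-intercept is 1/Vmax, so Vmax = 1/0.0806 = 12.4 μM/s.
The slope is Km/Vmax, so Km = 0.414 × 12.4 = 5.14 nM.
Then v = 12.4 × 19.4/(5.14 + 19.4) = 9.81 μM/s.

9.81 μM/s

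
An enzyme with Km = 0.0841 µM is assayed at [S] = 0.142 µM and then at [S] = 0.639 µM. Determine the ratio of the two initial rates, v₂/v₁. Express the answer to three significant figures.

1.41

Since Vmax cancels, v₂/v₁ = [S]₂(Km+[S]₁) / [S]₁(Km+[S]₂).
= 0.639×(0.0841+0.142) / (0.142×(0.0841+0.639)) = 0.1445/0.1027 = 1.41.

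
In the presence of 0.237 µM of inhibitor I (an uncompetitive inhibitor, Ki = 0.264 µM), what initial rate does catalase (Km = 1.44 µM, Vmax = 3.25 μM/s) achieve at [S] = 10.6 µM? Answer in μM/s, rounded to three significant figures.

1.60 μM/s

α = 1 + [I]/Ki = 1 + 0.237/0.264 = 1.898.
For an uncompetitive inhibitor, both parameters are divided by α, giving Vmax/α and Km/α: Km,app = 0.759 µM, Vmax,app = 1.71 μM/s.
v = Vmax,app·[S]/(Km,app + [S]) = 1.71 × 10.6/(0.759 + 10.6) = 1.60 μM/s.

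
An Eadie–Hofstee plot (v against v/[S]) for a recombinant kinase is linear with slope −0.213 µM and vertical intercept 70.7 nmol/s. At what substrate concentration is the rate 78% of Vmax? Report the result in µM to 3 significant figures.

The Eadie–Hofstee slope gives Km = 0.213 µM (slope = −Km).
v/Vmax = [S]/(Km+[S]) = 0.78 ⇒ [S] = Km·0.78/(1−0.78) = 0.213 × 3.545 = 0.755 µM.

0.755 µM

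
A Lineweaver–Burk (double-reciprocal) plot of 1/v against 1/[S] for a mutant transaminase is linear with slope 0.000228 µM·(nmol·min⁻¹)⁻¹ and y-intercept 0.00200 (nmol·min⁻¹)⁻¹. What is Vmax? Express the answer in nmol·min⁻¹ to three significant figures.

500 nmol·min⁻¹

The y-intercept of a Lineweaver–Burk plot equals 1/Vmax, so Vmax = 1/0.00200 = 500 nmol·min⁻¹.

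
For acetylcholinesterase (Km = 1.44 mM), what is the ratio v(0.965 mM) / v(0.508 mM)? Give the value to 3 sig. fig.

Since Vmax cancels, v₂/v₁ = [S]₂(Km+[S]₁) / [S]₁(Km+[S]₂).
= 0.965×(1.44+0.508) / (0.508×(1.44+0.965)) = 1.880/1.222 = 1.54.

1.54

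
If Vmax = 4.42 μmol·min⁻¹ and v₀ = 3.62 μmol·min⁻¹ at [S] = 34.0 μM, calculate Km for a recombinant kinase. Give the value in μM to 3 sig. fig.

From v = Vmax[S]/(Km+[S]), Km = [S](Vmax − v)/v.
Km = 34.0 × (4.42 − 3.62) / 3.62 = 27.20/3.62 = 7.51 μM.

7.51 μM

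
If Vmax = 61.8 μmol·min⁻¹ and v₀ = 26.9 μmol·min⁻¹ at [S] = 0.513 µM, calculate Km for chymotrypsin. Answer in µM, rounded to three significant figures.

From v = Vmax[S]/(Km+[S]), Km = [S](Vmax − v)/v.
Km = 0.513 × (61.8 − 26.9) / 26.9 = 17.90/26.9 = 0.666 µM.

0.666 µM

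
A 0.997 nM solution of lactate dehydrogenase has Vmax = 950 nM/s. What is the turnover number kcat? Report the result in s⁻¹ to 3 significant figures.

kcat = Vmax/[E]total = 950 nM/s / 0.997 nM = 953 s⁻¹.

953 s⁻¹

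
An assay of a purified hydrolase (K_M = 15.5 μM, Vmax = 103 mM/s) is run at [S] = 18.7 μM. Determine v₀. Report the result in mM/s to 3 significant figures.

56.3 mM/s

v = Vmax·[S]/(Km + [S]) = 103 × 18.7 / (15.5 + 18.7)
  = 1926 / 34.20 = 56.3 mM/s.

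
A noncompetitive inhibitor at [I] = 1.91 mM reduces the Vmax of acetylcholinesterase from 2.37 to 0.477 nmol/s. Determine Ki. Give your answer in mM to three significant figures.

0.481 mM

Noncompetitive: Vmax,app = Vmax/α with α = 1 + [I]/Ki.
α = Vmax/Vmax,app = 2.37/0.477 = 4.969.
Ki = [I]/(α − 1) = 1.91/3.969 = 0.481 mM.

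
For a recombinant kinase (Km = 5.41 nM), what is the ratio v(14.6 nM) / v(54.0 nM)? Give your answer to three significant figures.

0.803

The fractional saturations are [S]/(Km+[S]) = 54.0/59.41 = 0.9089 and 14.6/20.01 = 0.7296.
v₂/v₁ is just their ratio: 0.7296/0.9089 = 0.803.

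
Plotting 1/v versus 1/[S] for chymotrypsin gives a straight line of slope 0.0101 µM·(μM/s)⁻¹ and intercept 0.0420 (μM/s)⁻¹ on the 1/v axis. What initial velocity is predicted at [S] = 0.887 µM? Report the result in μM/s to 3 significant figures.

The y-intercept is 1/Vmax, so Vmax = 1/0.0420 = 23.8 μM/s.
The slope is Km/Vmax, so Km = 0.0101 × 23.8 = 0.240 µM.
Then v = 23.8 × 0.887/(0.240 + 0.887) = 18.7 μM/s.

18.7 μM/s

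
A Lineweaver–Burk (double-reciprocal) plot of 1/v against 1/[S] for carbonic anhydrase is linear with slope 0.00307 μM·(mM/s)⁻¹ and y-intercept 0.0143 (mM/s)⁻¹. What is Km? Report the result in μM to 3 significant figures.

y-intercept = 1/Vmax ⇒ Vmax = 69.9 mM/s; slope = Km/Vmax ⇒ Km = slope × Vmax.
Km = 0.00307 × 69.9 = 0.215 μM.

0.215 μM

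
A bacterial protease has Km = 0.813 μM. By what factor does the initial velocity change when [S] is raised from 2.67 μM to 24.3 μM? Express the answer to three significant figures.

1.26

Since Vmax cancels, v₂/v₁ = [S]₂(Km+[S]₁) / [S]₁(Km+[S]₂).
= 24.3×(0.813+2.67) / (2.67×(0.813+24.3)) = 84.64/67.05 = 1.26.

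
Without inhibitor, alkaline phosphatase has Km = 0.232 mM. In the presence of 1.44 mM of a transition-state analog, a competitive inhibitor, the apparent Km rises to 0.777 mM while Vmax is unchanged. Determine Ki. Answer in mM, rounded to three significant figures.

Competitive: Km,app = α·Km with α = 1 + [I]/Ki.
α = Km,app/Km = 0.777/0.232 = 3.349.
Since α = 1 + [I]/Ki, [I]/Ki = 3.349 − 1 = 2.349 and Ki = 1.44/2.349 = 0.613 mM.

0.613 mM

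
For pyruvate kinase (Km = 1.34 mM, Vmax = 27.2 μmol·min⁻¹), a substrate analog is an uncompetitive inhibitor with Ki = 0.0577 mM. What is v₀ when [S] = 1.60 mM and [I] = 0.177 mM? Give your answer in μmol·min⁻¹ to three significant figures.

α = 1 + [I]/Ki = 1 + 0.177/0.0577 = 4.068.
For an uncompetitive inhibitor, both parameters are divided by α, giving Vmax/α and Km/α: Km,app = 0.329 mM, Vmax,app = 6.69 μmol·min⁻¹.
v = Vmax,app·[S]/(Km,app + [S]) = 6.69 × 1.60/(0.329 + 1.60) = 5.55 μmol·min⁻¹.

5.55 μmol·min⁻¹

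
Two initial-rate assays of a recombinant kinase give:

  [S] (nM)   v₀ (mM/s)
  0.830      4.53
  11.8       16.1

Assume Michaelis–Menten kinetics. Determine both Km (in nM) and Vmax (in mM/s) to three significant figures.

In reciprocal form, 1/v = (Km/Vmax)·(1/[S]) + 1/Vmax. The two points give (1/[S], 1/v) = (1.205, 0.2208) and (0.08475, 0.06211).
Slope = (0.2208 − 0.06211)/(1.205 − 0.08475) = 0.1416; intercept = 0.2208 − 0.1416×1.205 = 0.05011.
Vmax = 1/intercept = 20.0 mM/s; Km = slope × Vmax = 0.1416 × 20.0 = 2.83 nM.

Km = 2.83 nM; Vmax = 20.0 mM/s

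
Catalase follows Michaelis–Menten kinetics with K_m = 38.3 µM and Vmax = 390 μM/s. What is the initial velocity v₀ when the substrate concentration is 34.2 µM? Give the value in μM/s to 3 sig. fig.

[S]/(Km+[S]) = 34.2/72.50 = 0.4717, the fractional saturation.
v = 0.4717 × Vmax = 0.4717 × 390 = 184 μM/s.

184 μM/s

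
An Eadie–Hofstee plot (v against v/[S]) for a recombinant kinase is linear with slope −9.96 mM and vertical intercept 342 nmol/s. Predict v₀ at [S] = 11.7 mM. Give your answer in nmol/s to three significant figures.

185 nmol/s

In the Eadie–Hofstee form v = Vmax − Km·(v/[S]), the slope is −Km and the intercept is Vmax, so Km = 9.96 mM and Vmax = 342 nmol/s.
v = 342 × 11.7/(9.96 + 11.7) = 185 nmol/s.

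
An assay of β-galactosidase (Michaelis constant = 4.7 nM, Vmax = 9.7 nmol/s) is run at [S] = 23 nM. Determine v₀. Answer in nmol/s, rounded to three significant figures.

v = Vmax·[S]/(Km + [S]) = 9.7 × 23 / (4.7 + 23)
  = 223.1 / 27.70 = 8.05 nmol/s.

8.05 nmol/s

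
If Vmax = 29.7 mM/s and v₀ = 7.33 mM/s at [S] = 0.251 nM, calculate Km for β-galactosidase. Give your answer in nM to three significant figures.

v/Vmax = 7.33/29.7 = 0.2468 = [S]/(Km+[S]).
So Km + [S] = [S]/0.2468 = 1.017 nM, giving Km = 1.017 − 0.251 = 0.766 nM.

0.766 nM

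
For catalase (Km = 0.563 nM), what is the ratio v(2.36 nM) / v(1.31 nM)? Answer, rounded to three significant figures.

1.15

Since Vmax cancels, v₂/v₁ = [S]₂(Km+[S]₁) / [S]₁(Km+[S]₂).
= 2.36×(0.563+1.31) / (1.31×(0.563+2.36)) = 4.420/3.829 = 1.15.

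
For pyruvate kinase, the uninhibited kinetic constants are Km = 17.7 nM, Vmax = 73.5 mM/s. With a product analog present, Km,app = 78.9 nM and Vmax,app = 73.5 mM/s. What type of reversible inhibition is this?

Km increases (17.7 → 78.9 nM) while Vmax is unchanged — the hallmark of competitive inhibition.

competitive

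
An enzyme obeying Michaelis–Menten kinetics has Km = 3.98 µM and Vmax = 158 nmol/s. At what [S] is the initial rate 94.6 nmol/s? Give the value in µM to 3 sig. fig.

The required fractional saturation is v/Vmax = 94.6/158 = 0.5987.
Then [S]/(Km+[S]) = 0.5987 ⇒ [S] = 3.98 × 0.5987/(1 − 0.5987) = 5.94 µM.

5.94 µM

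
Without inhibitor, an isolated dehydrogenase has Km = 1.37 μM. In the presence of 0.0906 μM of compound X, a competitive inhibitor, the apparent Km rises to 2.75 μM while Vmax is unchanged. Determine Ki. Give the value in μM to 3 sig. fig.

0.0899 μM

Competitive: Km,app = α·Km with α = 1 + [I]/Ki.
α = Km,app/Km = 2.75/1.37 = 2.007.
Since α = 1 + [I]/Ki, [I]/Ki = 2.007 − 1 = 1.007 and Ki = 0.0906/1.007 = 0.0899 μM.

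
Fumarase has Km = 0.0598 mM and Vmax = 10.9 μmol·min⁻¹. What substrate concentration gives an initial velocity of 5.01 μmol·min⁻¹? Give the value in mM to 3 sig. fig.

The required fractional saturation is v/Vmax = 5.01/10.9 = 0.4596.
Then [S]/(Km+[S]) = 0.4596 ⇒ [S] = 0.0598 × 0.4596/(1 − 0.4596) = 0.0509 mM.

0.0509 mM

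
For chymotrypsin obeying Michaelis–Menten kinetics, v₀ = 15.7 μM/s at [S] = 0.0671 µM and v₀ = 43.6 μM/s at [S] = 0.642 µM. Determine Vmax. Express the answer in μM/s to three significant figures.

55.0 μM/s

From v = Vmax[S]/(Km+[S]), each point gives Vmax = v(Km+[S])/[S].
Equating: 15.7(Km+0.0671)/0.0671 = 43.6(Km+0.642)/0.642.
234.0·Km + 15.7 = 67.91·Km + 43.6, so (234.0 − 67.91)·Km = 43.6 − 15.7.
Km = 27.90/166.1 = 0.168 µM; then Vmax = 15.7(0.168+0.0671)/0.0671 = 55.0 μM/s.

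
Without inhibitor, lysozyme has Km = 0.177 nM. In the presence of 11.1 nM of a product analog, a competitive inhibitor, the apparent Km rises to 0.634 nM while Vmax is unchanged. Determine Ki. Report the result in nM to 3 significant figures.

4.30 nM

Competitive: Km,app = α·Km with α = 1 + [I]/Ki.
α = Km,app/Km = 0.634/0.177 = 3.582.
Since α = 1 + [I]/Ki, [I]/Ki = 3.582 − 1 = 2.582 and Ki = 11.1/2.582 = 4.30 nM.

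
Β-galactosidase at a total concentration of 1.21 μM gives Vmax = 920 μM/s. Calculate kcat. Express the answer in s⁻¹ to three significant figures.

kcat = Vmax/[E]total = 920 μM/s / 1.21 μM = 760 s⁻¹.

760 s⁻¹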